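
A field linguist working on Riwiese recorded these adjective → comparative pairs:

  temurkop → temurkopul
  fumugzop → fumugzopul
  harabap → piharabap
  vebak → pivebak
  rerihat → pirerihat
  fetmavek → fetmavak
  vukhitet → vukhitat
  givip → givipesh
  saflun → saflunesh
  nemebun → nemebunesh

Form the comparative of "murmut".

temurkop and harabap both end in -p yet inflect differently (temurkopul, piharabap), so the final letter is not what conditions the rule; the last vowel is.
"murmut" has last vowel 'u'. The stems whose last vowel is 'u' (saflun → saflunesh, nemebun → nemebunesh) add -esh.
The other patterns: stems whose last vowel is 'o' add -ul; stems whose last vowel is 'a' add the prefix pi-; stems whose last vowel is 'e' change the last vowel to 'a'.
So murmut → murmutesh.

murmutesh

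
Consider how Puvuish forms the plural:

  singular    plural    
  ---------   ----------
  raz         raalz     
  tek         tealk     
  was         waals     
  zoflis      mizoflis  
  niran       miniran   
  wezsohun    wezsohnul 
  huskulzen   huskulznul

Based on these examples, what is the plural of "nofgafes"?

was and zoflis both end in -s yet inflect differently (waals, mizoflis), so the final letter is not what conditions the rule; the number of vowels is.
"nofgafes" has 3 vowels. The stems with 3 vowels (wezsohun → wezsohnul, huskulzen → huskulznul) delete the last vowel and add -ul.
The other patterns: stems with 1 vowel insert -al- after the first vowel; stems with 2 vowels add the prefix mi-.
So nofgafes → nofgafsul.

nofgafsul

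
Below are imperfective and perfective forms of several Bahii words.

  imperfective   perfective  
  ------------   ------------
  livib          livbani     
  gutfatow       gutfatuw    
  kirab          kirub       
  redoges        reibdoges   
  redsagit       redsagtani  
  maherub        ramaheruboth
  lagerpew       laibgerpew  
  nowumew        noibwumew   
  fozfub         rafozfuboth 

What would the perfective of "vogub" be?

ravoguboth

"vogub" has last vowel 'u'. The stems whose last vowel is 'u' (fozfub → rafozfuboth, maherub → ramaheruboth) add ra- … -oth around the stem.
The other patterns: stems whose last vowel is 'a' or 'o' change the last vowel to 'u'; stems whose last vowel is 'e' insert -ib- after the first vowel; stems whose last vowel is 'i' delete the last vowel and add -ani.
So vogub → ravoguboth.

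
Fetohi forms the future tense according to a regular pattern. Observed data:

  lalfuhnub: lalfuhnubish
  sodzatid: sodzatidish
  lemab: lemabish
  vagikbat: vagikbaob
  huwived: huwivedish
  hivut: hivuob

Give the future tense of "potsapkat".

vagikbat and lemab both have last vowel 'a' yet inflect differently (vagikbaob, lemabish), so the last vowel is not what conditions the rule; the final letter is.
"potsapkat" ends in -t. The stems ending in -t (vagikbat → vagikbaob, hivut → hivuob) drop the final letter and add -ob.
So potsapkat → potsapkaob.

potsapkaob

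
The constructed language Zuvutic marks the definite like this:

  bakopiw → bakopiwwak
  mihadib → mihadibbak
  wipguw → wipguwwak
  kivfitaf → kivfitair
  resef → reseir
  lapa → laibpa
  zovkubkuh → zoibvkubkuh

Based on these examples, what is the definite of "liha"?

liibha

"liha" ends in -a. The one such stem in the data (lapa → laibpa) inserts -ib- after the first vowel (as does zovkubkuh), so the same rule applies.
So liha → liibha.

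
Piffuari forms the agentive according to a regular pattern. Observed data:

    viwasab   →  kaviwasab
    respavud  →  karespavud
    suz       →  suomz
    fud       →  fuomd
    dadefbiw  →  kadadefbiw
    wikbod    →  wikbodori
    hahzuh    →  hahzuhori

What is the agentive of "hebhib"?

hebhibori

fud and wikbod both end in -d yet inflect differently (fuomd, wikbodori), so the final letter is not what conditions the rule; the number of vowels is.
"hebhib" has 2 vowels. The stems with 2 vowels (hahzuh → hahzuhori, wikbod → wikbodori) add -ori.
So hebhib → hebhibori.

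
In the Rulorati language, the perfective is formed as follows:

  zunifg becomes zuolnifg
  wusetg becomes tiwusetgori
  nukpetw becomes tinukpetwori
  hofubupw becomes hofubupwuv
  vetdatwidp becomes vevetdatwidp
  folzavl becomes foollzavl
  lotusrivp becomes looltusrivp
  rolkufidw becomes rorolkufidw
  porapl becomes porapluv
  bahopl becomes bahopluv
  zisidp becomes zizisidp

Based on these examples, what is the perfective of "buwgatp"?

rolkufidw and hofubupw both end in -w yet inflect differently (rorolkufidw, hofubupwuv), so the final letter is not what conditions the rule; the second-to-last letter is.
"buwgatp" has second-to-last letter 't'. The stems whose second-to-last letter is 't' (wusetg → tiwusetgori, nukpetw → tinukpetwori) add ti- … -ori around the stem.
The other patterns: stems whose second-to-last letter is 'd' repeat the first consonant+vowel as a prefix; stems whose second-to-last letter is 'p' add -uv; stems whose second-to-last letter is 'f' or 'v' insert -ol- after the first vowel.
So buwgatp → tibuwgatpori.

tibuwgatpori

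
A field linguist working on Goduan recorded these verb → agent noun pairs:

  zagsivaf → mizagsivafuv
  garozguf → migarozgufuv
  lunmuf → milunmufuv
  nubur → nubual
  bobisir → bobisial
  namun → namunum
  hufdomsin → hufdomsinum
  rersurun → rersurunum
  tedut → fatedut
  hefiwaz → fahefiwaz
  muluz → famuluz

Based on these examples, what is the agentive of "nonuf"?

minonufuv

"nonuf" ends in -f. The stems ending in -f (zagsivaf → mizagsivafuv, garozguf → migarozgufuv, lunmuf → milunmufuv) add mi- … -uv around the stem.
So nonuf → minonufuv.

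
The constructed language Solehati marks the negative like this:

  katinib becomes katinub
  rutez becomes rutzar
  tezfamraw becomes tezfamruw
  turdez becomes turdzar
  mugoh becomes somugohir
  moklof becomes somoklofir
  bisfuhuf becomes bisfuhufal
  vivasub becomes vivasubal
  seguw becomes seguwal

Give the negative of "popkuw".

seguw and tezfamraw both end in -w yet inflect differently (seguwal, tezfamruw), so the final letter is not what conditions the rule; the last vowel is.
"popkuw" has last vowel 'u'. The stems whose last vowel is 'u' (vivasub → vivasubal, seguw → seguwal, bisfuhuf → bisfuhufal) add -al.
So popkuw → popkuwal.

popkuwal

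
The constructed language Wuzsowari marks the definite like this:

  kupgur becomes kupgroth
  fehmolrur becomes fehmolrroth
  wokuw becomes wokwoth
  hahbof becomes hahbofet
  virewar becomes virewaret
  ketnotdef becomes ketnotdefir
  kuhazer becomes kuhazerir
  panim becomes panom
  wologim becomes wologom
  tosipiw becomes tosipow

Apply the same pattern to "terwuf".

terwfoth

kupgur and virewar both end in -r yet inflect differently (kupgroth, virewaret), so the final letter is not what conditions the rule; the last vowel is.
"terwuf" has last vowel 'u'. The stems whose last vowel is 'u' (kupgur → kupgroth, fehmolrur → fehmolrroth, wokuw → wokwoth) delete the last vowel and add -oth.
So terwuf → terwfoth.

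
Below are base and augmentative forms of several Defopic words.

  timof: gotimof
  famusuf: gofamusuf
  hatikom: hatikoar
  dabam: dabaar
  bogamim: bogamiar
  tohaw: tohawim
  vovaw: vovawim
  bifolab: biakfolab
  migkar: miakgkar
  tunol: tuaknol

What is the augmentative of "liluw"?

liluwim

timof and hatikom both have last vowel 'o' yet inflect differently (gotimof, hatikoar), so the last vowel is not what conditions the rule; the final letter is.
"liluw" ends in -w. The stems ending in -w (tohaw → tohawim, vovaw → vovawim) add -im.
The other patterns: stems ending in -f add the prefix go-; stems ending in -m drop the final letter and add -ar; stems ending in -b, -l or -r insert -ak- after the first vowel.
So liluw → liluwim.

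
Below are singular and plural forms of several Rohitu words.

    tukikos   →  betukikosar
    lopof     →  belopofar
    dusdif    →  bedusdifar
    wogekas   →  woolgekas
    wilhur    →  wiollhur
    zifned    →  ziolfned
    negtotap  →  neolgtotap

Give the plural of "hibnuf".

"hibnuf" has last vowel 'u'. The one such stem in the data (wilhur → wiollhur) inserts -ol- after the first vowel (as do wogekas, zifned), so the same rule applies.
The other pattern: stems whose last vowel is 'i' or 'o' add be- … -ar around the stem.
So hibnuf → hiolbnuf.

hiolbnuf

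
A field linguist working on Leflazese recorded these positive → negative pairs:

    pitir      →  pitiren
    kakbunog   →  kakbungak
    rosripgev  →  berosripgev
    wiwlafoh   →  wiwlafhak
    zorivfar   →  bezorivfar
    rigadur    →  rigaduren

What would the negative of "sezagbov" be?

"sezagbov" has last vowel 'o'. The stems whose last vowel is 'o' (kakbunog → kakbungak, wiwlafoh → wiwlafhak) delete the last vowel and add -ak.
The other patterns: stems whose last vowel is 'a' or 'e' add the prefix be-; stems whose last vowel is 'i' or 'u' add -en.
So sezagbov → sezagbvak.

sezagbvak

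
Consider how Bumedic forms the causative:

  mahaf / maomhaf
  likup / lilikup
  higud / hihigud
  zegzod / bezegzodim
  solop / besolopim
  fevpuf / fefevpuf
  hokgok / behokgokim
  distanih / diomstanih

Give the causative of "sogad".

solop and likup both end in -p yet inflect differently (besolopim, lilikup), so the final letter is not what conditions the rule; the last vowel is.
"sogad" has last vowel 'a'. The one such stem in the data (mahaf → maomhaf) inserts -om- after the first vowel (as does distanih), so the same rule applies.
So sogad → soomgad.

soomgad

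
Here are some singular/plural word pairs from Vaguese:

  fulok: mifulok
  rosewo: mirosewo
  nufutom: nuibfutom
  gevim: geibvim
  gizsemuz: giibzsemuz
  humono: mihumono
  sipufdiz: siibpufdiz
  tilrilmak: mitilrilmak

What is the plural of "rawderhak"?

nufutom and humono both have last vowel 'o' yet inflect differently (nuibfutom, mihumono), so the last vowel is not what conditions the rule; the final letter is.
"rawderhak" ends in -k. The stems ending in -k (fulok → mifulok, tilrilmak → mitilrilmak) add the prefix mi-.
The other pattern: stems ending in -m or -z insert -ib- after the first vowel.
So rawderhak → mirawderhak.

mirawderhak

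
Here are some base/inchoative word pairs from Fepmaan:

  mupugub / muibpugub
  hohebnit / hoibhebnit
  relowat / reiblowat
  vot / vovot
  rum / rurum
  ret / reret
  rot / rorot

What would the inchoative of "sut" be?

"sut" has 1 vowel. The stems with 1 vowel (rum → rurum, rot → rorot, vot → vovot) repeat the first consonant+vowel as a prefix.
The other pattern: stems with 3 vowels insert -ib- after the first vowel.
So sut → susut.

susut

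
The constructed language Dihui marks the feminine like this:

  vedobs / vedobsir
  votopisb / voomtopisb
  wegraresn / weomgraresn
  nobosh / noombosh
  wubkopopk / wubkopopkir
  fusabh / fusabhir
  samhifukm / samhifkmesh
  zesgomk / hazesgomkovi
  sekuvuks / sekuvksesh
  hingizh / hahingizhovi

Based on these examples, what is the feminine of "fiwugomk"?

hafiwugomkovi

fusabh and nobosh both end in -h yet inflect differently (fusabhir, noombosh), so the final letter is not what conditions the rule; the second-to-last letter is.
"fiwugomk" has second-to-last letter 'm'. The one such stem in the data (zesgomk → hazesgomkovi) adds ha- … -ovi around the stem, so the same rule applies.
So fiwugomk → hafiwugomkovi.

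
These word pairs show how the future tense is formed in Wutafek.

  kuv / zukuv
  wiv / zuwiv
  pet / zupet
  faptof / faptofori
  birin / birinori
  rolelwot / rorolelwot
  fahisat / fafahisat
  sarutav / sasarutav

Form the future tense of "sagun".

sagunori

pet and rolelwot both end in -t yet inflect differently (zupet, rorolelwot), so the final letter is not what conditions the rule; the number of vowels is.
"sagun" has 2 vowels. The stems with 2 vowels (faptof → faptofori, birin → birinori) add -ori.
So sagun → sagunori.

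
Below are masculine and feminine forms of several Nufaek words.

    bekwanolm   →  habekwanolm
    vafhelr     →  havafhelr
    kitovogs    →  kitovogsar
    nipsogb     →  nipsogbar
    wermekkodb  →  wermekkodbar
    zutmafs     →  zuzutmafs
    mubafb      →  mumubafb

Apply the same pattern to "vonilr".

kitovogs and zutmafs both end in -s yet inflect differently (kitovogsar, zuzutmafs), so the final letter is not what conditions the rule; the second-to-last letter is.
"vonilr" has second-to-last letter 'l'. The stems whose second-to-last letter is 'l' (bekwanolm → habekwanolm, vafhelr → havafhelr) add the prefix ha-.
The other patterns: stems whose second-to-last letter is 'd' or 'g' add -ar; stems whose second-to-last letter is 'f' repeat the first consonant+vowel as a prefix.
So vonilr → havonilr.

havonilr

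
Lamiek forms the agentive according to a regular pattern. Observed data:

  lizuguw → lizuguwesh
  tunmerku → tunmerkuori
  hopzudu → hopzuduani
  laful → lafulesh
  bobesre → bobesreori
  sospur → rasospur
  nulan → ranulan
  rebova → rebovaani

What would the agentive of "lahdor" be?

hopzudu and tunmerku both end in -u yet inflect differently (hopzuduani, tunmerkuori), so the final letter is not what conditions the rule; the first letter is.
"lahdor" begins with l-. The stems beginning with l- (lizuguw → lizuguwesh, laful → lafulesh) add -esh.
The other patterns: stems beginning with h- or r- add -ani; stems beginning with n- or s- add the prefix ra-; stems beginning with b- or t- add -ori.
So lahdor → lahdoresh.

lahdoresh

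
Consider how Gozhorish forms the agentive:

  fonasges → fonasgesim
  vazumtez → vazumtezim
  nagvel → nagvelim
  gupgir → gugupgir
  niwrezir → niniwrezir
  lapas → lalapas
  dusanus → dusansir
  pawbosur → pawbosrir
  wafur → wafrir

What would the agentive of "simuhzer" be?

simuhzerim

fonasges and lapas both end in -s yet inflect differently (fonasgesim, lalapas), so the final letter is not what conditions the rule; the last vowel is.
"simuhzer" has last vowel 'e'. The stems whose last vowel is 'e' (fonasges → fonasgesim, vazumtez → vazumtezim, nagvel → nagvelim) add -im.
The other patterns: stems whose last vowel is 'a' or 'i' repeat the first consonant+vowel as a prefix; stems whose last vowel is 'u' delete the last vowel and add -ir.
So simuhzer → simuhzerim.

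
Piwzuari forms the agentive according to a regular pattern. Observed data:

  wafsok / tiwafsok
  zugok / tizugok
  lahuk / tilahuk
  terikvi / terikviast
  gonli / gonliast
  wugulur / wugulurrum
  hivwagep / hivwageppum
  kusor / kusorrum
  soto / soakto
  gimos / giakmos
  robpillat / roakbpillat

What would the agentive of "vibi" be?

"vibi" ends in -i. The stems ending in -i (terikvi → terikviast, gonli → gonliast) add -ast.
So vibi → vibiast.

vibiast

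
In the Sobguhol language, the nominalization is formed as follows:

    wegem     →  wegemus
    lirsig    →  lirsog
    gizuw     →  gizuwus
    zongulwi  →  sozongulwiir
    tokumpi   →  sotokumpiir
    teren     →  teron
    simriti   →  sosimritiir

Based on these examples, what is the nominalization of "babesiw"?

wegem and teren both have last vowel 'e' yet inflect differently (wegemus, teron), so the last vowel is not what conditions the rule; the final letter is.
"babesiw" ends in -w. The one such stem in the data (gizuw → gizuwus) adds -us, so the same rule applies.
The other patterns: stems ending in -i add so- … -ir around the stem; stems ending in -g or -n change the last vowel to 'o'.
So babesiw → babesiwus.

babesiwus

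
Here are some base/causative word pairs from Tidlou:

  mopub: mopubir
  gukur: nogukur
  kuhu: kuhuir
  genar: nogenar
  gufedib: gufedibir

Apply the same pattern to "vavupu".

vavupuir

"vavupu" ends in -u. The one such stem in the data (kuhu → kuhuir) adds -ir, so the same rule applies.
So vavupu → vavupuir.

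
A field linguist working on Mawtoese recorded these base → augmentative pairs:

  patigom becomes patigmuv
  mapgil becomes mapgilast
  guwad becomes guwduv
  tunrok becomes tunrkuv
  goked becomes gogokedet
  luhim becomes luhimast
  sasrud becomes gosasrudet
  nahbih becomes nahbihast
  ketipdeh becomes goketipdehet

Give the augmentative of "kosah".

sasrud and guwad both end in -d yet inflect differently (gosasrudet, guwduv), so the final letter is not what conditions the rule; the last vowel is.
"kosah" has last vowel 'a'. The one such stem in the data (guwad → guwduv) deletes the last vowel and adds -uv (as do patigom, tunrok), so the same rule applies.
The other patterns: stems whose last vowel is 'e' or 'u' add go- … -et around the stem; stems whose last vowel is 'i' add -ast.
So kosah → koshuv.

koshuv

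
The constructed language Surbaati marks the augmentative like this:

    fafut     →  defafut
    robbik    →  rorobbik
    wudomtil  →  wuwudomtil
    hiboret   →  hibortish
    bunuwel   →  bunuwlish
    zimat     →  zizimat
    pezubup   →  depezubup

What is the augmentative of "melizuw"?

demelizuw

"melizuw" has last vowel 'u'. The stems whose last vowel is 'u' (fafut → defafut, pezubup → depezubup) add the prefix de-.
So melizuw → demelizuw.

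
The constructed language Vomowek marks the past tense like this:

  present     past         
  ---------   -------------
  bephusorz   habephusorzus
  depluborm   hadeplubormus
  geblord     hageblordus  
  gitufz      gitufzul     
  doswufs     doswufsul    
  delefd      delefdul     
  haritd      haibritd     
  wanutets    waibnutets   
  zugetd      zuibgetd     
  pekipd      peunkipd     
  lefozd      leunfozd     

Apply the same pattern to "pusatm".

bephusorz and gitufz both end in -z yet inflect differently (habephusorzus, gitufzul), so the final letter is not what conditions the rule; the second-to-last letter is.
"pusatm" has second-to-last letter 't'. The stems whose second-to-last letter is 't' (haritd → haibritd, wanutets → waibnutets, zugetd → zuibgetd) insert -ib- after the first vowel.
The other patterns: stems whose second-to-last letter is 'r' add ha- … -us around the stem; stems whose second-to-last letter is 'f' add -ul; stems whose second-to-last letter is 'p' or 'z' insert -un- after the first vowel.
So pusatm → puibsatm.

puibsatm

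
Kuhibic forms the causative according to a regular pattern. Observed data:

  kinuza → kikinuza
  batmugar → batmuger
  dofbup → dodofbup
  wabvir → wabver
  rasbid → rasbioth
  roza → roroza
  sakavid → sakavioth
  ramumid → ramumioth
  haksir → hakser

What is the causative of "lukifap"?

lulukifap

ramumid and wabvir both have last vowel 'i' yet inflect differently (ramumioth, wabver), so the last vowel is not what conditions the rule; the final letter is.
"lukifap" ends in -p. The one such stem in the data (dofbup → dodofbup) repeats the first consonant+vowel as a prefix (as do roza, kinuza), so the same rule applies.
So lukifap → lulukifap.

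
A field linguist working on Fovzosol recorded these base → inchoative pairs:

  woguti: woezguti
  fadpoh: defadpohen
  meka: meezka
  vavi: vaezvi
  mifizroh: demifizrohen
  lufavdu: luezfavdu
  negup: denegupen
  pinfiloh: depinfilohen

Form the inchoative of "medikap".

demedikapen

"medikap" ends in a consonant. The stems ending in a consonant (fadpoh → defadpohen, negup → denegupen, mifizroh → demifizrohen) add de- … -en around the stem.
The other pattern: stems ending in a vowel insert -ez- after the first vowel.
So medikap → demedikapen.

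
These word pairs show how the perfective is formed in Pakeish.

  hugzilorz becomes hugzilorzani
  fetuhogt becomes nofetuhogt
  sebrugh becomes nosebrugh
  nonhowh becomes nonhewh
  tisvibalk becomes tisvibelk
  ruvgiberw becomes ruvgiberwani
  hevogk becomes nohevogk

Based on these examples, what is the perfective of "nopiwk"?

sebrugh and nonhowh both end in -h yet inflect differently (nosebrugh, nonhewh), so the final letter is not what conditions the rule; the second-to-last letter is.
"nopiwk" has second-to-last letter 'w'. The one such stem in the data (nonhowh → nonhewh) changes the last vowel to 'e' (as does tisvibalk), so the same rule applies.
The other patterns: stems whose second-to-last letter is 'g' add the prefix no-; stems whose second-to-last letter is 'r' add -ani.
So nopiwk → nopewk.

nopewk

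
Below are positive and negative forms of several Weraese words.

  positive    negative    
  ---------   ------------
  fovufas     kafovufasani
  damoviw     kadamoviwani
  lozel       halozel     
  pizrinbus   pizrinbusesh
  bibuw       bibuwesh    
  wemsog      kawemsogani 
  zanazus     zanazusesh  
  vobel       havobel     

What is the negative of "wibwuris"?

kawibwurisani

"wibwuris" has last vowel 'i'. The one such stem in the data (damoviw → kadamoviwani) adds ka- … -ani around the stem, so the same rule applies.
So wibwuris → kawibwurisani.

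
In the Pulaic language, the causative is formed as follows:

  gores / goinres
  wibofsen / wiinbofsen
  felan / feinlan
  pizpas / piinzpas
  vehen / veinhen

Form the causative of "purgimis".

puinrgimis

Every pair shown (gores → goinres, wibofsen → wiinbofsen, felan → feinlan, …) follows the same rule: insert -in- after the first vowel.
So purgimis → puinrgimis.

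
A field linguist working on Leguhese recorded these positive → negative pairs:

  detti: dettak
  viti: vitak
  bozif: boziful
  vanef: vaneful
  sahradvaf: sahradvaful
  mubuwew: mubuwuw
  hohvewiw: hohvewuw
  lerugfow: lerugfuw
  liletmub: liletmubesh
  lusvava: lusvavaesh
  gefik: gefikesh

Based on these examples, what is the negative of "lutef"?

detti and bozif both have last vowel 'i' yet inflect differently (dettak, boziful), so the last vowel is not what conditions the rule; the final letter is.
"lutef" ends in -f. The stems ending in -f (bozif → boziful, vanef → vaneful, sahradvaf → sahradvaful) add -ul.
The other patterns: stems ending in -i drop the final letter and add -ak; stems ending in -w change the last vowel to 'u'; stems ending in -a, -b or -k add -esh.
So lutef → luteful.

luteful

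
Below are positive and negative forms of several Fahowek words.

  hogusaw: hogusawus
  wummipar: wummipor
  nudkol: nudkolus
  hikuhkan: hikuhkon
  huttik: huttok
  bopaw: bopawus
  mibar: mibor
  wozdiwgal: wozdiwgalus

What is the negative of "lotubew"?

wozdiwgal and hikuhkan both have last vowel 'a' yet inflect differently (wozdiwgalus, hikuhkon), so the last vowel is not what conditions the rule; the final letter is.
"lotubew" ends in -w. The stems ending in -w (hogusaw → hogusawus, bopaw → bopawus) add -us.
The other pattern: stems ending in -k, -n or -r change the last vowel to 'o'.
So lotubew → lotubewus.

lotubewus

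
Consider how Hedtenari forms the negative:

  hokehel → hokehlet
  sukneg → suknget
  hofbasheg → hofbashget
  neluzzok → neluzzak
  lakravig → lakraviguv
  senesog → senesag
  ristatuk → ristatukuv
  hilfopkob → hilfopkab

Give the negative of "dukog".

dukag

senesog and sukneg both end in -g yet inflect differently (senesag, suknget), so the final letter is not what conditions the rule; the last vowel is.
"dukog" has last vowel 'o'. The stems whose last vowel is 'o' (senesog → senesag, neluzzok → neluzzak, hilfopkob → hilfopkab) change the last vowel to 'a'.
So dukog → dukag.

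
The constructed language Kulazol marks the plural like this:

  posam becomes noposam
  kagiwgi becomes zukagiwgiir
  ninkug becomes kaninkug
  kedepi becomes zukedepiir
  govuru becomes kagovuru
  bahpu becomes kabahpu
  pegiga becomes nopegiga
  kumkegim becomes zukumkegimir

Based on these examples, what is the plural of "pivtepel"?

nopivtepel

"pivtepel" begins with p-. The stems beginning with p- (posam → noposam, pegiga → nopegiga) add the prefix no-.
So pivtepel → nopivtepel.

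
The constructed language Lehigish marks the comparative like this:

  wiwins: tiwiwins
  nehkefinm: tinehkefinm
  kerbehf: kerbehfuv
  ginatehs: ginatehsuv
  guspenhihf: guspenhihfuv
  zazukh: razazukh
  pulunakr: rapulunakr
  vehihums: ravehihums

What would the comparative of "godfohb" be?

wiwins and ginatehs both end in -s yet inflect differently (tiwiwins, ginatehsuv), so the final letter is not what conditions the rule; the second-to-last letter is.
"godfohb" has second-to-last letter 'h'. The stems whose second-to-last letter is 'h' (kerbehf → kerbehfuv, ginatehs → ginatehsuv, guspenhihf → guspenhihfuv) add -uv.
The other patterns: stems whose second-to-last letter is 'n' add the prefix ti-; stems whose second-to-last letter is 'k' or 'm' add the prefix ra-.
So godfohb → godfohbuv.

godfohbuv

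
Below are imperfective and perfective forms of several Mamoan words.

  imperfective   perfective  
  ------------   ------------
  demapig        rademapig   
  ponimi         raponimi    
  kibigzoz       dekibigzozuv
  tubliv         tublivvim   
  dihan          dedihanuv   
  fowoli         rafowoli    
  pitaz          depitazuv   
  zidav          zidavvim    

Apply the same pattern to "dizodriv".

zidav and pitaz both have last vowel 'a' yet inflect differently (zidavvim, depitazuv), so the last vowel is not what conditions the rule; the final letter is.
"dizodriv" ends in -v. The stems ending in -v (tubliv → tublivvim, zidav → zidavvim) double the final consonant and add -im.
The other patterns: stems ending in -n or -z add de- … -uv around the stem; stems ending in -g or -i add the prefix ra-.
So dizodriv → dizodrivvim.

dizodrivvim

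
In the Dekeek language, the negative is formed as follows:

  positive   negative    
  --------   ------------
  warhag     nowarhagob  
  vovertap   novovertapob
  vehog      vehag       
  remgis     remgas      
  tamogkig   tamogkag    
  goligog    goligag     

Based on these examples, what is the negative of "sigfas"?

nosigfasob

warhag and vehog both end in -g yet inflect differently (nowarhagob, vehag), so the final letter is not what conditions the rule; the last vowel is.
"sigfas" has last vowel 'a'. The stems whose last vowel is 'a' (warhag → nowarhagob, vovertap → novovertapob) add no- … -ob around the stem.
The other pattern: stems whose last vowel is 'i' or 'o' change the last vowel to 'a'.
So sigfas → nosigfasob.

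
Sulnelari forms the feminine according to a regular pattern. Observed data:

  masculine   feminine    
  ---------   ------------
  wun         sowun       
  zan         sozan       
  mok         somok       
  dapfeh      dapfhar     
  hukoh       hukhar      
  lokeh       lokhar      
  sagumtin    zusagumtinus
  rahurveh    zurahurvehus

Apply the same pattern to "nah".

sonah

wun and sagumtin both end in -n yet inflect differently (sowun, zusagumtinus), so the final letter is not what conditions the rule; the number of vowels is.
"nah" has 1 vowel. The stems with 1 vowel (wun → sowun, zan → sozan, mok → somok) add the prefix so-.
So nah → sonah.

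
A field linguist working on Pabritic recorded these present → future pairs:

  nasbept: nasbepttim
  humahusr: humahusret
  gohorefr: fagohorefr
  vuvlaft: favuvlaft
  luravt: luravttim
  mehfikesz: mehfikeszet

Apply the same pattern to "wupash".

wupashet

humahusr and gohorefr both end in -r yet inflect differently (humahusret, fagohorefr), so the final letter is not what conditions the rule; the second-to-last letter is.
"wupash" has second-to-last letter 's'. The stems whose second-to-last letter is 's' (mehfikesz → mehfikeszet, humahusr → humahusret) add -et.
So wupash → wupashet.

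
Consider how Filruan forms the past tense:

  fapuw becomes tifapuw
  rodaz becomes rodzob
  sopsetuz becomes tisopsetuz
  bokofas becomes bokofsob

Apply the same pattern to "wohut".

tiwohut

sopsetuz and rodaz both end in -z yet inflect differently (tisopsetuz, rodzob), so the final letter is not what conditions the rule; the last vowel is.
"wohut" has last vowel 'u'. The stems whose last vowel is 'u' (sopsetuz → tisopsetuz, fapuw → tifapuw) add the prefix ti-.
So wohut → tiwohut.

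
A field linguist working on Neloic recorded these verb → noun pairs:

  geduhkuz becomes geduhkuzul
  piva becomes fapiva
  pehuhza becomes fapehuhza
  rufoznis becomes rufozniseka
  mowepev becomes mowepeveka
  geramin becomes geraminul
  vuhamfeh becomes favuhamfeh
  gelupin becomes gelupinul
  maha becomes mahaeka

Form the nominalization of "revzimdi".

revzimdieka

"revzimdi" begins with r-. The one such stem in the data (rufoznis → rufozniseka) adds -eka, so the same rule applies.
The other patterns: stems beginning with g- add -ul; stems beginning with p- or v- add the prefix fa-.
So revzimdi → revzimdieka.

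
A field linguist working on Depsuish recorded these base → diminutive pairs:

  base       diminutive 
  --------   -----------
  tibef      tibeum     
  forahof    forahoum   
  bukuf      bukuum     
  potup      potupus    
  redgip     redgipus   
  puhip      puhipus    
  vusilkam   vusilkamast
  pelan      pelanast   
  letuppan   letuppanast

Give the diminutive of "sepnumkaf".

sepnumkaum

"sepnumkaf" ends in -f. The stems ending in -f (tibef → tibeum, forahof → forahoum, bukuf → bukuum) drop the final letter and add -um.
So sepnumkaf → sepnumkaum.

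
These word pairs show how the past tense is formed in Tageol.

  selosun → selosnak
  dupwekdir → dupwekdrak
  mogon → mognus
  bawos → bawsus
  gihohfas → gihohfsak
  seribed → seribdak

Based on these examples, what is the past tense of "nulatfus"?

nulatfsak

"nulatfus" has 3 vowels. The stems with 3 vowels (seribed → seribdak, dupwekdir → dupwekdrak, selosun → selosnak) delete the last vowel and add -ak.
The other pattern: stems with 2 vowels delete the last vowel and add -us.
So nulatfus → nulatfsak.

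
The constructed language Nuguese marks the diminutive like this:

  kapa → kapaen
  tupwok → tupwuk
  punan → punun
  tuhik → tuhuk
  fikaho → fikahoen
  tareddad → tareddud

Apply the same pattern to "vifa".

"vifa" ends in a vowel. The stems ending in a vowel (fikaho → fikahoen, kapa → kapaen) add -en.
The other pattern: stems ending in a consonant change the last vowel to 'u'.
So vifa → vifaen.

vifaen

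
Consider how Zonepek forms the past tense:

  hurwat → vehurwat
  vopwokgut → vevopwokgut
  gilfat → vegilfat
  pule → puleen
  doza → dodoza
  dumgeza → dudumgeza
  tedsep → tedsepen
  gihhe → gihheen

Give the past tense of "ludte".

ludteen

"ludte" ends in -e. The stems ending in -e (gihhe → gihheen, pule → puleen) add -en.
The other patterns: stems ending in -t add the prefix ve-; stems ending in -a repeat the first consonant+vowel as a prefix.
So ludte → ludteen.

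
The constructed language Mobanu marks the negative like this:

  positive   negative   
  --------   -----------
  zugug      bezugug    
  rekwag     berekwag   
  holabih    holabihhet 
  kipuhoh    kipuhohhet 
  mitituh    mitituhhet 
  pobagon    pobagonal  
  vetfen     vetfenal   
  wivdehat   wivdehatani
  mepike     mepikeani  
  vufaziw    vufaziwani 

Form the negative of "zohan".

zohanal

zugug and mitituh both have last vowel 'u' yet inflect differently (bezugug, mitituhhet), so the last vowel is not what conditions the rule; the final letter is.
"zohan" ends in -n. The stems ending in -n (pobagon → pobagonal, vetfen → vetfenal) add -al.
So zohan → zohanal.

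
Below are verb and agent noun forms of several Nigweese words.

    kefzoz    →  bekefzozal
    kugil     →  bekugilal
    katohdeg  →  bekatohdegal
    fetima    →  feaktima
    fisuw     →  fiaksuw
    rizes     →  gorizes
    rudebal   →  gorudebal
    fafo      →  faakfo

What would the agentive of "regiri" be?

goregiri

"regiri" begins with r-. The stems beginning with r- (rudebal → gorudebal, rizes → gorizes) add the prefix go-.
The other patterns: stems beginning with f- insert -ak- after the first vowel; stems beginning with k- add be- … -al around the stem.
So regiri → goregiri.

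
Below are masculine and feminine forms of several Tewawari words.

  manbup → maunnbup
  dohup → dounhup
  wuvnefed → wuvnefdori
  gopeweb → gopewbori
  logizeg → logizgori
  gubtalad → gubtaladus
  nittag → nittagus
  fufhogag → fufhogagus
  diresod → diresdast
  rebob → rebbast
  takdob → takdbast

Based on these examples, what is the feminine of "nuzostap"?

nuzostapus

wuvnefed and gubtalad both end in -d yet inflect differently (wuvnefdori, gubtaladus), so the final letter is not what conditions the rule; the last vowel is.
"nuzostap" has last vowel 'a'. The stems whose last vowel is 'a' (gubtalad → gubtaladus, nittag → nittagus, fufhogag → fufhogagus) add -us.
The other patterns: stems whose last vowel is 'u' insert -un- after the first vowel; stems whose last vowel is 'e' delete the last vowel and add -ori; stems whose last vowel is 'o' delete the last vowel and add -ast.
So nuzostap → nuzostapus.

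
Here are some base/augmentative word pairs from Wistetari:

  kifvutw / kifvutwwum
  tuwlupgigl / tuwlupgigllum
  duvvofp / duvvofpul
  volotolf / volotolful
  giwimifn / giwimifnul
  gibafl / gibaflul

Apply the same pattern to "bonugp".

bonugppum

tuwlupgigl and gibafl both end in -l yet inflect differently (tuwlupgigllum, gibaflul), so the final letter is not what conditions the rule; the second-to-last letter is.
"bonugp" has second-to-last letter 'g'. The one such stem in the data (tuwlupgigl → tuwlupgigllum) doubles the final consonant and adds -um (as does kifvutw), so the same rule applies.
So bonugp → bonugppum.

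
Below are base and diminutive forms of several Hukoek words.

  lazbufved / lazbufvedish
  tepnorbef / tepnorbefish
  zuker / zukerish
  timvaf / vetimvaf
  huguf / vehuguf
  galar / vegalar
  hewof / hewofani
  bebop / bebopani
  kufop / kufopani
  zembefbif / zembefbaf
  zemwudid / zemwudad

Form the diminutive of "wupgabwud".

vewupgabwud

"wupgabwud" has last vowel 'u'. The one such stem in the data (huguf → vehuguf) adds the prefix ve-, so the same rule applies.
So wupgabwud → vewupgabwud.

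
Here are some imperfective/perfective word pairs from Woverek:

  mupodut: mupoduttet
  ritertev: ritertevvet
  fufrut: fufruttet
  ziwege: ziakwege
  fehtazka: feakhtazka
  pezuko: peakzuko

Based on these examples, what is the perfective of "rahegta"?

raakhegta

ritertev and ziwege both have last vowel 'e' yet inflect differently (ritertevvet, ziakwege), so the last vowel is not what conditions the rule; whether the stem ends in a vowel or a consonant is.
"rahegta" ends in a vowel. The stems ending in a vowel (ziwege → ziakwege, fehtazka → feakhtazka, pezuko → peakzuko) insert -ak- after the first vowel.
So rahegta → raakhegta.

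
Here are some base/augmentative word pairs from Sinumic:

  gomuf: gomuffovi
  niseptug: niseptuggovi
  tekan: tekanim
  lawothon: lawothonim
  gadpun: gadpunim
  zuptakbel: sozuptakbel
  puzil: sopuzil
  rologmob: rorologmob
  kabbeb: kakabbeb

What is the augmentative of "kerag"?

gomuf and gadpun both have last vowel 'u' yet inflect differently (gomuffovi, gadpunim), so the last vowel is not what conditions the rule; the final letter is.
"kerag" ends in -g. The one such stem in the data (niseptug → niseptuggovi) doubles the final consonant and adds -ovi (as does gomuf), so the same rule applies.
So kerag → keraggovi.

keraggovi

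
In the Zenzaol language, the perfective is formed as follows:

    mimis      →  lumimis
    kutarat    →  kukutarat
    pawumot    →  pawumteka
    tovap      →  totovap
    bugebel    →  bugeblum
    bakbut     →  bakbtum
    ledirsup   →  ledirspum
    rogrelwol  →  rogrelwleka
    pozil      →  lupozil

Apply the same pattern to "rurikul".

ruriklum

ledirsup and tovap both end in -p yet inflect differently (ledirspum, totovap), so the final letter is not what conditions the rule; the last vowel is.
"rurikul" has last vowel 'u'. The stems whose last vowel is 'u' (ledirsup → ledirspum, bakbut → bakbtum) delete the last vowel and add -um.
The other patterns: stems whose last vowel is 'a' repeat the first consonant+vowel as a prefix; stems whose last vowel is 'o' delete the last vowel and add -eka; stems whose last vowel is 'i' add the prefix lu-.
So rurikul → ruriklum.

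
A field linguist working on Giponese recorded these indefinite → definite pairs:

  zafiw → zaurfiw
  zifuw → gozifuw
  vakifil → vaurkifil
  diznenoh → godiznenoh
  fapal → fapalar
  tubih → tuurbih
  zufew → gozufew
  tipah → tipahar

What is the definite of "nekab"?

nekabar

fapal and vakifil both end in -l yet inflect differently (fapalar, vaurkifil), so the final letter is not what conditions the rule; the last vowel is.
"nekab" has last vowel 'a'. The stems whose last vowel is 'a' (fapal → fapalar, tipah → tipahar) add -ar.
The other patterns: stems whose last vowel is 'i' insert -ur- after the first vowel; stems whose last vowel is 'e', 'o' or 'u' add the prefix go-.
So nekab → nekabar.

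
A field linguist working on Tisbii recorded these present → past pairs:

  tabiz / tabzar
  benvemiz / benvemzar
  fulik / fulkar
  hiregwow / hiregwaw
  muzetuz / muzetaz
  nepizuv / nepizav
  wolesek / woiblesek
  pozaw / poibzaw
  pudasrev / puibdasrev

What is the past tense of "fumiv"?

tabiz and muzetuz both end in -z yet inflect differently (tabzar, muzetaz), so the final letter is not what conditions the rule; the last vowel is.
"fumiv" has last vowel 'i'. The stems whose last vowel is 'i' (tabiz → tabzar, benvemiz → benvemzar, fulik → fulkar) delete the last vowel and add -ar.
The other patterns: stems whose last vowel is 'o' or 'u' change the last vowel to 'a'; stems whose last vowel is 'a' or 'e' insert -ib- after the first vowel.
So fumiv → fumvar.

fumvar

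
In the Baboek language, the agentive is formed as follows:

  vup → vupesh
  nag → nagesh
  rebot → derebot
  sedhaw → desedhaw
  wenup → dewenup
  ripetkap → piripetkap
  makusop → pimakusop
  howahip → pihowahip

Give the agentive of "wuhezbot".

piwuhezbot

vup and wenup both end in -p yet inflect differently (vupesh, dewenup), so the final letter is not what conditions the rule; the number of vowels is.
"wuhezbot" has 3 vowels. The stems with 3 vowels (ripetkap → piripetkap, makusop → pimakusop, howahip → pihowahip) add the prefix pi-.
The other patterns: stems with 1 vowel add -esh; stems with 2 vowels add the prefix de-.
So wuhezbot → piwuhezbot.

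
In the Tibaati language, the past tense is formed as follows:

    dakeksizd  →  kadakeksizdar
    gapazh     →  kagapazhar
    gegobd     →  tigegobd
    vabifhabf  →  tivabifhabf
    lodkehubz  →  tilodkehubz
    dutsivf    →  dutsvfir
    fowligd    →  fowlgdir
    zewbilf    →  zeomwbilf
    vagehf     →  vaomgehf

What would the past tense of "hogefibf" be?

"hogefibf" has second-to-last letter 'b'. The stems whose second-to-last letter is 'b' (gegobd → tigegobd, vabifhabf → tivabifhabf, lodkehubz → tilodkehubz) add the prefix ti-.
The other patterns: stems whose second-to-last letter is 'z' add ka- … -ar around the stem; stems whose second-to-last letter is 'g' or 'v' delete the last vowel and add -ir; stems whose second-to-last letter is 'h' or 'l' insert -om- after the first vowel.
So hogefibf → tihogefibf.

tihogefibf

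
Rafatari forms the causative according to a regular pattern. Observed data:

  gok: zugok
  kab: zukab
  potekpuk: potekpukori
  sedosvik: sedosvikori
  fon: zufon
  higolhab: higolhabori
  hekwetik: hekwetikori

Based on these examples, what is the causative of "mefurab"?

mefurabori

hekwetik and gok both end in -k yet inflect differently (hekwetikori, zugok), so the final letter is not what conditions the rule; the number of vowels is.
"mefurab" has 3 vowels. The stems with 3 vowels (higolhab → higolhabori, hekwetik → hekwetikori, sedosvik → sedosvikori) add -ori.
So mefurab → mefurabori.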